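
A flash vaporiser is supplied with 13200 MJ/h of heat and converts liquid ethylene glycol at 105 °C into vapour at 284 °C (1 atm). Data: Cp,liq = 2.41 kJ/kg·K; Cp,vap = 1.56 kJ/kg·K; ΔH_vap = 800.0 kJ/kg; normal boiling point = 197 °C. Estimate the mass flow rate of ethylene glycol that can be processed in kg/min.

Δh = 2.41×(197−105) + 800.0 + 1.56×(284−197) = 1157.4 kJ/kg
Q = 13200 MJ/h = 3666.7 kJ/s = 220000 kJ/min
ṁ = Q/Δh = 220000 / 1157.4 = 190.07 kg/min

ṁ = 190 kg/min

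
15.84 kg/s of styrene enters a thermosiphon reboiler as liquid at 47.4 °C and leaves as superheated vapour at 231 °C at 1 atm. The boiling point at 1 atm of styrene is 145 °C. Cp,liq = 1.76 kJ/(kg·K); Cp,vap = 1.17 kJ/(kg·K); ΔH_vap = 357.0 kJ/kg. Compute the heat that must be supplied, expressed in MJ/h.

Q = 35900 MJ/h

liquid 47.4→145 °C: 171.78 kJ/kg
vaporisation at 145 °C: 357 kJ/kg
vapour 145→231 °C: 100.62 kJ/kg
Δh = 171.78 + 357 + 100.62 = 629.4 kJ/kg
Q = ṁ·Δh = 15.84 kg/s × 629.4 kJ/kg = 9969.6 kJ/s
|Q| = 9969.6 kW = 35891 MJ/h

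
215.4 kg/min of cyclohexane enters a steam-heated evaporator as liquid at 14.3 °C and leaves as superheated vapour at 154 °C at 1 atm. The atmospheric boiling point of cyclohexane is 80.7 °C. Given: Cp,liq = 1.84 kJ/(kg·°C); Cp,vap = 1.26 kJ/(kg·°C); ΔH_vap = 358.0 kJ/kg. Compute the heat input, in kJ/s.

liquid 14.3→80.7 °C: 122.18 kJ/kg
vaporisation at 80.7 °C: 358 kJ/kg
vapour 80.7→154 °C: 92.358 kJ/kg
Δh = 122.18 + 358 + 92.358 = 572.53 kJ/kg
Q = ṁ·Δh = 215.4 kg/min × 572.53 kJ/kg = 123320 kJ/min
|Q| = 2055.4 kW

Q = 2060 kJ/s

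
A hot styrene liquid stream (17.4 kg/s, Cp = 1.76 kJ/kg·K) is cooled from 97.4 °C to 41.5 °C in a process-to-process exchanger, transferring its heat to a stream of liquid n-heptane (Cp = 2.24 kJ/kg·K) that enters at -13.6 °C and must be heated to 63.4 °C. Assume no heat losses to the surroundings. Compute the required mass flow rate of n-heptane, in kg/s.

Heat released by hot stream: Q = 17.4 × 1.76 × (97.4 − 41.5) = 1711.9 kJ/s
Energy balance on cold side (adiabatic exchanger): Q = ṁ_c·Cp_c·(T_c,out − T_c,in)
ṁ_c = 1711.9 / [2.24 × (63.4 − -13.6)] = 9.9251 kg/s

ṁ_c = 9.93 kg/s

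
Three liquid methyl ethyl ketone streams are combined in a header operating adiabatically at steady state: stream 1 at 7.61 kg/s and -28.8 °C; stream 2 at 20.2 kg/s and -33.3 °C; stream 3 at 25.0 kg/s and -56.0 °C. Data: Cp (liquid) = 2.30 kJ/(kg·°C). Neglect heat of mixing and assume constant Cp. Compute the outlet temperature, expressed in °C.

T_out = -43.4 °C

Energy balance with Q = 0: Σ ṁᵢCp,ᵢ(T_out − Tᵢ) = 0
T_out = Σ ṁᵢCp,ᵢTᵢ / Σ ṁᵢCp,ᵢ
      = -5271.2 / 121.46 = -43.398 °C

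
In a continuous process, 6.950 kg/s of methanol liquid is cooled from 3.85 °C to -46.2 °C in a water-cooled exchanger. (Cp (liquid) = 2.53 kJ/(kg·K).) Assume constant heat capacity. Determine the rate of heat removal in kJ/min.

Q = ṁ·Cp·ΔT = 6.950 × 2.53 × (-46.2 − 3.85) = -880.05 kJ/s
Cooling duty = 52803 kJ/min

Q_c = 52800 kJ/min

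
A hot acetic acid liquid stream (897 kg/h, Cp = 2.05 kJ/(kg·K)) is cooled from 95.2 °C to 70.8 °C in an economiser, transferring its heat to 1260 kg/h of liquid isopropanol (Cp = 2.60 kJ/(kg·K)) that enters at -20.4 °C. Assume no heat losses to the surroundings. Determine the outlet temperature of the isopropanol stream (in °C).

T_c,out = -6.70 °C

Heat released by hot stream: Q = 897 × 2.05 × (95.2 − 70.8) = 44868 kJ/h
Energy balance on cold side (adiabatic exchanger): Q = ṁ_c·Cp_c·(T_c,out − T_c,in)
T_c,out = -20.4 + 44868/(1260 × 2.60) = -6.704 °C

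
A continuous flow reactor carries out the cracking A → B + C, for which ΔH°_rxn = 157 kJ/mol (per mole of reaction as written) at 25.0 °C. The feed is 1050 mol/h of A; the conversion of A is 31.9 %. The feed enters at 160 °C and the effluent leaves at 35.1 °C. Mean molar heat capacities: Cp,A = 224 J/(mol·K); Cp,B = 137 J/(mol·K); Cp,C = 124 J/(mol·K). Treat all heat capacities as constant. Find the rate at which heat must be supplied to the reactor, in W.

Extent of reaction ξ = 0.319 × 1050 = 334.95 mol/h
Reaction term: ξ·ΔH°_rxn = 334.95 × 157 = 52587 kJ/h
Sensible, feed 160→25 °C: -31752 kJ/h
Outlet flows (mol/h): A 715.05, B 334.95, C 334.95
Sensible, products 25→35.1 °C: 2500.7 kJ/h
Q = ΔH = 23336 kJ/h = 6.4822 kW
Heat supplied = 6482.2 W

Q_in = 6480 W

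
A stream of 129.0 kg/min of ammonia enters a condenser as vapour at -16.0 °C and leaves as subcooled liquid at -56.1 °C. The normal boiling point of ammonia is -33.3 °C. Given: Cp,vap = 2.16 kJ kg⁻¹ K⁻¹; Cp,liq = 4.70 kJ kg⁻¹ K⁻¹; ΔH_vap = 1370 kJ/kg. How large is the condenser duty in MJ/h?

Q_c = 11700 MJ/h

vapour -16.0→-33.3 °C: -37.368 kJ/kg
condensation at -33.3 °C: -1370 kJ/kg
liquid -33.3→-56.1 °C: -107.16 kJ/kg
Δh = -37.368 + -1370 + -107.16 = -1514.5 kJ/kg
Q = ṁ·Δh = 129.0 kg/min × -1514.5 kJ/kg = -195370 kJ/min
|Q| = 3256.2 kW = 11722 MJ/h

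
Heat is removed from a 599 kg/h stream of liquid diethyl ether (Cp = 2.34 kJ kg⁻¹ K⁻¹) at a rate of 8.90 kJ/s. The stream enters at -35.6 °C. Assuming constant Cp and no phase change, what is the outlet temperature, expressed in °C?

T_out = -58.5 °C

Q = 8.90 kJ/s = 32040 kJ/h
ΔT = Q/(ṁ·Cp) = 32040/(599×2.34) = 22.859 K
T_out = -35.6 − 22.859 = -58.459 °C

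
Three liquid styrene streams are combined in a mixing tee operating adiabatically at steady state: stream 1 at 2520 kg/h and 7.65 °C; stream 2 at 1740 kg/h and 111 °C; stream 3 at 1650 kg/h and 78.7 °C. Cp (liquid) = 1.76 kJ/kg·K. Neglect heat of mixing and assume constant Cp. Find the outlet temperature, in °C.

T_out = 57.9 °C

Energy balance with Q = 0: Σ ṁᵢCp,ᵢ(T_out − Tᵢ) = 0
T_out = Σ ṁᵢCp,ᵢTᵢ / Σ ṁᵢCp,ᵢ
      = 602400 / 10402 = 57.914 °C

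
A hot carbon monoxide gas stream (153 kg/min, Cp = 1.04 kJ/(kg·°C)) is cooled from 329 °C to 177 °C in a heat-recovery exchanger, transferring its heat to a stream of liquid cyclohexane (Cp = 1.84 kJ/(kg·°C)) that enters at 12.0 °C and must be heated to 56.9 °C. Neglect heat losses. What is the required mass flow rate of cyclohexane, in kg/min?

ṁ_c = 293 kg/min

Heat released by hot stream: Q = 153 × 1.04 × (329 − 177) = 24186 kJ/min
Energy balance on cold side (adiabatic exchanger): Q = ṁ_c·Cp_c·(T_c,out − T_c,in)
ṁ_c = 24186 / [1.84 × (56.9 − 12.0)] = 292.75 kg/min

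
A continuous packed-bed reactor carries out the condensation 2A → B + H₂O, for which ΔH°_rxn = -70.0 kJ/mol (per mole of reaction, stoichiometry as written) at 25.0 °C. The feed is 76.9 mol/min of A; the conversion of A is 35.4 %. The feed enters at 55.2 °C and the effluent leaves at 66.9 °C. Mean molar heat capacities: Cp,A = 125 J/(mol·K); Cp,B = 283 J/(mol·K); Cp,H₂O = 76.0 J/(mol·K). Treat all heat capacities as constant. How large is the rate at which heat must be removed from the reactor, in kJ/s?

Extent of reaction ξ = 0.354 × 76.9 / 2 = 13.611 mol/min
Reaction term: ξ·ΔH°_rxn = 13.611 × -70.0 = -952.79 kJ/min
Sensible, feed 55.2→25 °C: -290.3 kJ/min
Outlet flows (mol/min): A 49.677, B 13.611, H₂O 13.611
Sensible, products 25→66.9 °C: 464.93 kJ/min
Q = ΔH = -778.16 kJ/min = -12.969 kW
Heat removed = 12.969 kJ/s

Q_out = 13.0 kJ/s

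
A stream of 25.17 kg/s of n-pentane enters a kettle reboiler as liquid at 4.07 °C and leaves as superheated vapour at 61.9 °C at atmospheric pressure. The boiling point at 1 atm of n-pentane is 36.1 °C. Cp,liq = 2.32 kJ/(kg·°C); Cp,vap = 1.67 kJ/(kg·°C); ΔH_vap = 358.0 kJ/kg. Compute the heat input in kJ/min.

liquid 4.07→36.1 °C: 74.31 kJ/kg
vaporisation at 36.1 °C: 358 kJ/kg
vapour 36.1→61.9 °C: 43.086 kJ/kg
Δh = 74.31 + 358 + 43.086 = 475.4 kJ/kg
Q = ṁ·Δh = 25.17 kg/s × 475.4 kJ/kg = 11966 kJ/s
|Q| = 11966 kW = 717940 kJ/min

Q = 718000 kJ/min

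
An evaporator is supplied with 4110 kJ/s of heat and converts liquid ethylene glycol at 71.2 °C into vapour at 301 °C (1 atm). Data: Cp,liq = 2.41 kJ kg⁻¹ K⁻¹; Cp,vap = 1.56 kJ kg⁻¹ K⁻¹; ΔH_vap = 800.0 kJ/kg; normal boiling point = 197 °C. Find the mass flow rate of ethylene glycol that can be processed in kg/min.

Δh = 2.41×(197−71.2) + 800.0 + 1.56×(301−197) = 1265.4 kJ/kg
Q = 4110 kJ/s = 4110 kJ/s = 246600 kJ/min
ṁ = Q/Δh = 246600 / 1265.4 = 194.88 kg/min

ṁ = 195 kg/min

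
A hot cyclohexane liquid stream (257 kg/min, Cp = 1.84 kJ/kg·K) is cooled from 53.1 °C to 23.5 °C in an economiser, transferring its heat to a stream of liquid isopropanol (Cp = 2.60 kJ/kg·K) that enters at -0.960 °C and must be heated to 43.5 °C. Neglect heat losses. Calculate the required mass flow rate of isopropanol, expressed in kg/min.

Heat released by hot stream: Q = 257 × 1.84 × (53.1 − 23.5) = 13997 kJ/min
Energy balance on cold side (adiabatic exchanger): Q = ṁ_c·Cp_c·(T_c,out − T_c,in)
ṁ_c = 13997 / [2.60 × (43.5 − -0.960)] = 121.09 kg/min

ṁ_c = 121 kg/min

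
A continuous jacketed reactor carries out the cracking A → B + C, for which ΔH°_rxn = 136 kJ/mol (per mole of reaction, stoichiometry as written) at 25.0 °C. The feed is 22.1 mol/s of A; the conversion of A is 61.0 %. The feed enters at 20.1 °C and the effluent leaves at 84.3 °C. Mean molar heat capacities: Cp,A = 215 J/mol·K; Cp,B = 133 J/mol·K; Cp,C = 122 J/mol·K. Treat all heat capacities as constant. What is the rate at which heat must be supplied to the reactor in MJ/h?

Extent of reaction ξ = 0.610 × 22.1 = 13.481 mol/s
Reaction term: ξ·ΔH°_rxn = 13.481 × 136 = 1833.4 kJ/s
Sensible, feed 20.1→25 °C: 23.282 kJ/s
Outlet flows (mol/s): A 8.619, B 13.481, C 13.481
Sensible, products 25→84.3 °C: 313.74 kJ/s
Q = ΔH = 2170.4 kJ/s = 2170.4 kW
Heat supplied = 7813.6 MJ/h

Q_in = 7810 MJ/h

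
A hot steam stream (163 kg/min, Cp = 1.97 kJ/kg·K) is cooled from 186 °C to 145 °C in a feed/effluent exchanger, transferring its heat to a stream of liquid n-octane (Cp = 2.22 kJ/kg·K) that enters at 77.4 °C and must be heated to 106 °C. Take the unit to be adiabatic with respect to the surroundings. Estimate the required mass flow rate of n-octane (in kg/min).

ṁ_c = 207 kg/min

Heat released by hot stream: Q = 163 × 1.97 × (186 − 145) = 13166 kJ/min
Energy balance on cold side (adiabatic exchanger): Q = ṁ_c·Cp_c·(T_c,out − T_c,in)
ṁ_c = 13166 / [2.22 × (106 − 77.4)] = 207.36 kg/min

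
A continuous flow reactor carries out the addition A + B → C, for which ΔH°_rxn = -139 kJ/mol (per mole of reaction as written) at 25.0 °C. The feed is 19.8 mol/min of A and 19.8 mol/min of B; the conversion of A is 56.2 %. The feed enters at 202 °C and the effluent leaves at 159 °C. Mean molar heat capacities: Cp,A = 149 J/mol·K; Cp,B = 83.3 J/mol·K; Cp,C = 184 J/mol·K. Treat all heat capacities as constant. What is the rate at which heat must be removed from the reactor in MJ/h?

Extent of reaction ξ = 0.562 × 19.8 = 11.128 mol/min
Reaction term: ξ·ΔH°_rxn = 11.128 × -139 = -1546.7 kJ/min
Sensible, feed 202→25 °C: -814.12 kJ/min
Outlet flows (mol/min): A 8.6724, B 8.6724, C 11.128
Sensible, products 25→159 °C: 544.32 kJ/min
Q = ΔH = -1816.5 kJ/min = -30.276 kW
Heat removed = 108.99 MJ/h

Q_out = 109 MJ/h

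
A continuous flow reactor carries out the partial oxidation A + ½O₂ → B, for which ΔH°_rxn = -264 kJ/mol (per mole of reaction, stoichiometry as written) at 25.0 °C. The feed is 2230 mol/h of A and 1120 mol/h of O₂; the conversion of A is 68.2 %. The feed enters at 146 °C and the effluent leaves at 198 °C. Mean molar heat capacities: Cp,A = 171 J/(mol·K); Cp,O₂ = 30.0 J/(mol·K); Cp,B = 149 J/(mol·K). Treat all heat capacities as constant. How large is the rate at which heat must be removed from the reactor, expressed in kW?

Extent of reaction ξ = 0.682 × 2230 = 1520.9 mol/h
Reaction term: ξ·ΔH°_rxn = 1520.9 × -264 = -401510 kJ/h
Sensible, feed 146→25 °C: -50207 kJ/h
Outlet flows (mol/h): A 709.14, O₂ 359.57, B 1520.9
Sensible, products 25→198 °C: 62048 kJ/h
Q = ΔH = -389670 kJ/h = -108.24 kW
Heat removed = 108.24 kW

Q_out = 108 kW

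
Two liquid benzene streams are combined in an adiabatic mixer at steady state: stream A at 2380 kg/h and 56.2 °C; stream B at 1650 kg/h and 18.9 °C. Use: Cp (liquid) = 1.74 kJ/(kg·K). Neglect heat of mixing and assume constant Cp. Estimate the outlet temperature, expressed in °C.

T_out = 40.9 °C

Adiabatic, steady state ⇒ Σ ṁᵢCp,ᵢ(T_out − Tᵢ) = 0
Σ ṁᵢCp,ᵢTᵢ = 2380×1.74×56.2 + 1650×1.74×18.9 = 287000
Σ ṁᵢCp,ᵢ = 2380×1.74 + 1650×1.74 = 7012.2
T_out = 287000 / 7012.2 = 40.928 °C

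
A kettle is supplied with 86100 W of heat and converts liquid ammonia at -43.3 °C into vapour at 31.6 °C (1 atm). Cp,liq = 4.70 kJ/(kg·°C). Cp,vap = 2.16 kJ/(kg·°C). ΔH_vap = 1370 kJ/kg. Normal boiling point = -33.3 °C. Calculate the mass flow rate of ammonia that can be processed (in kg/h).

Δh = 4.70×(-33.3−-43.3) + 1370 + 2.16×(31.6−-33.3) = 1557.2 kJ/kg
Q = 86100 W = 86.1 kJ/s = 309960 kJ/h
ṁ = Q/Δh = 309960 / 1557.2 = 199.05 kg/h

ṁ = 199 kg/h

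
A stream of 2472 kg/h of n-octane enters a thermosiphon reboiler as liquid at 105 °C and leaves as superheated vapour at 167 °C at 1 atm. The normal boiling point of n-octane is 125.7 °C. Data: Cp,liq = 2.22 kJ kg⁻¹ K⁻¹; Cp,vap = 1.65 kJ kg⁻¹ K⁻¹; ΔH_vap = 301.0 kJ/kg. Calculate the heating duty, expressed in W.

Q = 285000 W

liquid 105→125.7 °C: 45.954 kJ/kg
vaporisation at 125.7 °C: 301 kJ/kg
vapour 125.7→167 °C: 68.145 kJ/kg
Δh = 45.954 + 301 + 68.145 = 415.1 kJ/kg
Q = ṁ·Δh = 2472 kg/h × 415.1 kJ/kg = 1.0261e+06 kJ/h
|Q| = 285.03 kW = 285030 W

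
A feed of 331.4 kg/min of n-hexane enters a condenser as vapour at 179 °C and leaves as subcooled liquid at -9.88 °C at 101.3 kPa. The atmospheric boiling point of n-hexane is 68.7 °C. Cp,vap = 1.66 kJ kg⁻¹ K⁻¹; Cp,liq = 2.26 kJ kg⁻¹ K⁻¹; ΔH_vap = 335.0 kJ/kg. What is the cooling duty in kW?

Q_c = 3840 kW

vapour 179→68.7 °C: -183.1 kJ/kg
condensation at 68.7 °C: -335 kJ/kg
liquid 68.7→-9.88 °C: -177.59 kJ/kg
Δh = -183.1 + -335 + -177.59 = -695.69 kJ/kg
Q = ṁ·Δh = 331.4 kg/min × -695.69 kJ/kg = -230550 kJ/min
|Q| = 3842.5 kW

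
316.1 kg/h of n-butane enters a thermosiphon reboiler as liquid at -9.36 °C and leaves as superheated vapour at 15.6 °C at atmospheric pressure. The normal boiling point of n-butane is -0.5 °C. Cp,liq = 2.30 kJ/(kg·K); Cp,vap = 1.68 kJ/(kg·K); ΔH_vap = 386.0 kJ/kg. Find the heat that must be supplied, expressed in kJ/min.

liquid -9.36→-0.5 °C: 20.378 kJ/kg
vaporisation at -0.5 °C: 386 kJ/kg
vapour -0.5→15.6 °C: 27.048 kJ/kg
Δh = 20.378 + 386 + 27.048 = 433.43 kJ/kg
Q = ṁ·Δh = 316.1 kg/h × 433.43 kJ/kg = 137010 kJ/h
|Q| = 38.057 kW = 2283.4 kJ/min

Q = 2280 kJ/min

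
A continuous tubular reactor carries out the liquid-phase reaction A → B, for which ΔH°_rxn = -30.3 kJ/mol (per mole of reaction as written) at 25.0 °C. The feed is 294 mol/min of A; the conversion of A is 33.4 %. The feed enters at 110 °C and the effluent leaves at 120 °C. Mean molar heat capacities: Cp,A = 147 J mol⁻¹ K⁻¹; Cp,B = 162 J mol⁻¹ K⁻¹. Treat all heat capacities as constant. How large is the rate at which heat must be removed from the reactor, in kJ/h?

Extent of reaction ξ = 0.334 × 294 = 98.196 mol/min
Reaction term: ξ·ΔH°_rxn = 98.196 × -30.3 = -2975.3 kJ/min
Sensible, feed 110→25 °C: -3673.5 kJ/min
Outlet flows (mol/min): A 195.8, B 98.196
Sensible, products 25→120 °C: 4245.6 kJ/min
Q = ΔH = -2403.2 kJ/min = -40.054 kW
Heat removed = 144190 kJ/h

Q_out = 144000 kJ/h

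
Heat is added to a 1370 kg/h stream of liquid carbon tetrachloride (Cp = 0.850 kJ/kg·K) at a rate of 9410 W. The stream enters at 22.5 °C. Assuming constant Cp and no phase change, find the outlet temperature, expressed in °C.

Q = 9410 W = 33876 kJ/h
ΔT = Q/(ṁ·Cp) = 33876/(1370×0.850) = 29.091 K
T_out = 22.5 + 29.091 = 51.591 °C

T_out = 51.6 °C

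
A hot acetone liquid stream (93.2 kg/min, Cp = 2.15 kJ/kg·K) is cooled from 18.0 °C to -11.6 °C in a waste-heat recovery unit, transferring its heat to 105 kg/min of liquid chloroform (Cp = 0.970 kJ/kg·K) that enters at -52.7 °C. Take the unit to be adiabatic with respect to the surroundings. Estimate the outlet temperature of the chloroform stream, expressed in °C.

T_c,out = 5.54 °C

Heat released by hot stream: Q = 93.2 × 2.15 × (18.0 − -11.6) = 5931.2 kJ/min
Energy balance on cold side (adiabatic exchanger): Q = ṁ_c·Cp_c·(T_c,out − T_c,in)
T_c,out = -52.7 + 5931.2/(105 × 0.970) = 5.5351 °C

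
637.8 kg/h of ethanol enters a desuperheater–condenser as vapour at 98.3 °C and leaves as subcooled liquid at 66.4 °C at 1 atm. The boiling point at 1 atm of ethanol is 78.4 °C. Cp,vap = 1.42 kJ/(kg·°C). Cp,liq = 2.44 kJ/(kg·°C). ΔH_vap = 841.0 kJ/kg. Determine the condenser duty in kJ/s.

Q_c = 159 kJ/s

vapour 98.3→78.4 °C: -28.258 kJ/kg
condensation at 78.4 °C: -841 kJ/kg
liquid 78.4→66.4 °C: -29.28 kJ/kg
Δh = -28.258 + -841 + -29.28 = -898.54 kJ/kg
Q = ṁ·Δh = 637.8 kg/h × -898.54 kJ/kg = -573090 kJ/h
|Q| = 159.19 kW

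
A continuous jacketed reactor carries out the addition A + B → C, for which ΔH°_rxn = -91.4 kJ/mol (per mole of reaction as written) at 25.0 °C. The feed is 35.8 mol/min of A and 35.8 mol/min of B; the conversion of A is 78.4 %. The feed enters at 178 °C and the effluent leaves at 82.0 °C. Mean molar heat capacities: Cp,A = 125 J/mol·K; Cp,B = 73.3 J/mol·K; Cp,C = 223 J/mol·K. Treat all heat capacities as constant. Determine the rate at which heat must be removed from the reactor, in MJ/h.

Extent of reaction ξ = 0.784 × 35.8 = 28.067 mol/min
Reaction term: ξ·ΔH°_rxn = 28.067 × -91.4 = -2565.3 kJ/min
Sensible, feed 178→25 °C: -1086.2 kJ/min
Outlet flows (mol/min): A 7.7328, B 7.7328, C 28.067
Sensible, products 25→82.0 °C: 444.17 kJ/min
Q = ΔH = -3207.3 kJ/min = -53.456 kW
Heat removed = 192.44 MJ/h

Q_out = 192 MJ/h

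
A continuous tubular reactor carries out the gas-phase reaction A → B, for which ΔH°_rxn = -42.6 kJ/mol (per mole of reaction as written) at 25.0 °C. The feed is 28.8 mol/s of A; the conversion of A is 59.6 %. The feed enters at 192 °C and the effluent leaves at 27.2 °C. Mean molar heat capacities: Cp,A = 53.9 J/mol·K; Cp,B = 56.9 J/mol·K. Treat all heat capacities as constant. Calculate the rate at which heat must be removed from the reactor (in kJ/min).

Q_out = 59200 kJ/min

Extent of reaction ξ = 0.596 × 28.8 = 17.165 mol/s
Reaction term: ξ·ΔH°_rxn = 17.165 × -42.6 = -731.22 kJ/s
Sensible, feed 192→25 °C: -259.24 kJ/s
Outlet flows (mol/s): A 11.635, B 17.165
Sensible, products 25→27.2 °C: 3.5284 kJ/s
Q = ΔH = -986.93 kJ/s = -986.93 kW
Heat removed = 59216 kJ/min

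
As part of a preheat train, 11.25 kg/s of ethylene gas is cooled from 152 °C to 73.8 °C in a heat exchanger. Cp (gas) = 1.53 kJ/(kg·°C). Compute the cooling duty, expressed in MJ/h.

Q = ṁ·Cp·ΔT = 11.25 × 1.53 × (73.8 − 152) = -1346 kJ/s
Cooling duty = 4845.7 MJ/h

Q_c = 4850 MJ/h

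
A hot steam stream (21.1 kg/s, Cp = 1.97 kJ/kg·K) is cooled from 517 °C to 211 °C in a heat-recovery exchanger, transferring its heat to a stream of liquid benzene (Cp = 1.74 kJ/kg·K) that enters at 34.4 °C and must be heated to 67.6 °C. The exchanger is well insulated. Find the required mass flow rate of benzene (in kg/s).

Heat released by hot stream: Q = 21.1 × 1.97 × (517 − 211) = 12720 kJ/s
Energy balance on cold side (adiabatic exchanger): Q = ṁ_c·Cp_c·(T_c,out − T_c,in)
ṁ_c = 12720 / [1.74 × (67.6 − 34.4)] = 220.18 kg/s

ṁ_c = 220 kg/s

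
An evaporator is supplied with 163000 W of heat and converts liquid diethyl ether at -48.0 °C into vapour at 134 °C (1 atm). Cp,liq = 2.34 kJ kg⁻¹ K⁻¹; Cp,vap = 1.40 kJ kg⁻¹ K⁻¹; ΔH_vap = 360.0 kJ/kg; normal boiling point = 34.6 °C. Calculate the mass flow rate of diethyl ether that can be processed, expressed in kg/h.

ṁ = 847 kg/h

Δh = 2.34×(34.6−-48.0) + 360.0 + 1.40×(134−34.6) = 692.44 kJ/kg
Q = 163000 W = 163 kJ/s = 586800 kJ/h
ṁ = Q/Δh = 586800 / 692.44 = 847.43 kg/h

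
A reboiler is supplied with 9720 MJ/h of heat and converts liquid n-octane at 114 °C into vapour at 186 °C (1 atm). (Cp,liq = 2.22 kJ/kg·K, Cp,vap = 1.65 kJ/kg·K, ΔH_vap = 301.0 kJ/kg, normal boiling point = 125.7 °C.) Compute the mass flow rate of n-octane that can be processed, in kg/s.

ṁ = 6.33 kg/s

Δh = 2.22×(125.7−114) + 301.0 + 1.65×(186−125.7) = 426.47 kJ/kg
Q = 9720 MJ/h = 2700 kJ/s = 2700 kJ/s
ṁ = Q/Δh = 2700 / 426.47 = 6.3311 kg/s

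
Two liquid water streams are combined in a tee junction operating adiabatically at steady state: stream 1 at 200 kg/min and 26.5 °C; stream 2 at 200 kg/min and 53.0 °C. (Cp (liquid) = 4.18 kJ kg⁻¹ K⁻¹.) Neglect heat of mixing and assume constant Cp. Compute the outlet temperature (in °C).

Adiabatic, steady state ⇒ Σ ṁᵢCp,ᵢ(T_out − Tᵢ) = 0
Σ ṁᵢCp,ᵢTᵢ = 200×4.18×26.5 + 200×4.18×53.0 = 66462
Σ ṁᵢCp,ᵢ = 200×4.18 + 200×4.18 = 1672
T_out = 66462 / 1672 = 39.75 °C

T_out = 39.8 °C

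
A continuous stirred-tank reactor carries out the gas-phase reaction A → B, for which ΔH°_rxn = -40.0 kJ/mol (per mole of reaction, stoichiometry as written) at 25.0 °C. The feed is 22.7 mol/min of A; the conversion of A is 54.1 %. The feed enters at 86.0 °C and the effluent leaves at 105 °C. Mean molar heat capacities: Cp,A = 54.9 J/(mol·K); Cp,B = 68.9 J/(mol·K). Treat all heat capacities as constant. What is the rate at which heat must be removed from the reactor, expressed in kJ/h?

Q_out = 27200 kJ/h

Extent of reaction ξ = 0.541 × 22.7 = 12.281 mol/min
Reaction term: ξ·ΔH°_rxn = 12.281 × -40.0 = -491.23 kJ/min
Sensible, feed 86.0→25 °C: -76.02 kJ/min
Outlet flows (mol/min): A 10.419, B 12.281
Sensible, products 25→105 °C: 113.45 kJ/min
Q = ΔH = -453.8 kJ/min = -7.5633 kW
Heat removed = 27228 kJ/h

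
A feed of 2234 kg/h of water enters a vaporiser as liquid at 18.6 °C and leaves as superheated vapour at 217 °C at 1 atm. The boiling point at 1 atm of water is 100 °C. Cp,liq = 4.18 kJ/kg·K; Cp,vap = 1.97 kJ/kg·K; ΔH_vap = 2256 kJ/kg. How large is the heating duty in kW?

liquid 18.6→100 °C: 340.25 kJ/kg
vaporisation at 100 °C: 2256 kJ/kg
vapour 100→217 °C: 230.49 kJ/kg
Δh = 340.25 + 2256 + 230.49 = 2826.7 kJ/kg
Q = ṁ·Δh = 2234 kg/h × 2826.7 kJ/kg = 6.3149e+06 kJ/h
|Q| = 1754.2 kW

Q = 1750 kW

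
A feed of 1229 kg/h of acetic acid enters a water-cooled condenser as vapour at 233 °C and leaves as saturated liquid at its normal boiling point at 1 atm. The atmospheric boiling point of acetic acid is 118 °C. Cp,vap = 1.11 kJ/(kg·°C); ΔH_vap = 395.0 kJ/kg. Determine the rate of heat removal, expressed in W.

Q_c = 178000 W

vapour 233→118 °C: -127.65 kJ/kg
condensation at 118 °C: -395 kJ/kg
Δh = -127.65 + -395 = -522.65 kJ/kg
Q = ṁ·Δh = 1229 kg/h × -522.65 kJ/kg = -642340 kJ/h
|Q| = 178.43 kW = 178430 W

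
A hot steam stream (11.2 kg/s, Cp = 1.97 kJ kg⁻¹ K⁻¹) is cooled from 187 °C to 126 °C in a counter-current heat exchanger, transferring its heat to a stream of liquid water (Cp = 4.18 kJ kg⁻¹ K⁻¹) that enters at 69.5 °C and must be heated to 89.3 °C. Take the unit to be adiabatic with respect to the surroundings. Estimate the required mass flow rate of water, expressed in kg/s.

ṁ_c = 16.3 kg/s

Heat released by hot stream: Q = 11.2 × 1.97 × (187 − 126) = 1345.9 kJ/s
Energy balance on cold side (adiabatic exchanger): Q = ṁ_c·Cp_c·(T_c,out − T_c,in)
ṁ_c = 1345.9 / [4.18 × (89.3 − 69.5)] = 16.262 kg/s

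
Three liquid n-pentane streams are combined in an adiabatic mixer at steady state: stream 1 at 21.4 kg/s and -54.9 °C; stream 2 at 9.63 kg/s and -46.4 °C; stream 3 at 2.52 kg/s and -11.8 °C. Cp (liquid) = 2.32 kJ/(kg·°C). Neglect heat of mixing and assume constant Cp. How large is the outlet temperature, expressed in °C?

T_out = -49.2 °C

Energy balance with Q = 0: Σ ṁᵢCp,ᵢ(T_out − Tᵢ) = 0
T_out = Σ ṁᵢCp,ᵢTᵢ / Σ ṁᵢCp,ᵢ
      = -3831.3 / 77.836 = -49.223 °C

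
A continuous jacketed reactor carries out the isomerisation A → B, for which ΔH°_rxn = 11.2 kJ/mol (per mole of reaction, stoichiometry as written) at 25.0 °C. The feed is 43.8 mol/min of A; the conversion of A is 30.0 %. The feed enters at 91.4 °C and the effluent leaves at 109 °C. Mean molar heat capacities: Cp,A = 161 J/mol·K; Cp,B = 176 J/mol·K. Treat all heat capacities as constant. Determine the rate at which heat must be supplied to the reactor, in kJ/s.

Extent of reaction ξ = 0.300 × 43.8 = 13.14 mol/min
Reaction term: ξ·ΔH°_rxn = 13.14 × 11.2 = 147.17 kJ/min
Sensible, feed 91.4→25 °C: -468.24 kJ/min
Outlet flows (mol/min): A 30.66, B 13.14
Sensible, products 25→109 °C: 608.91 kJ/min
Q = ΔH = 287.84 kJ/min = 4.7973 kW
Heat supplied = 4.7973 kJ/s

Q_in = 4.80 kJ/s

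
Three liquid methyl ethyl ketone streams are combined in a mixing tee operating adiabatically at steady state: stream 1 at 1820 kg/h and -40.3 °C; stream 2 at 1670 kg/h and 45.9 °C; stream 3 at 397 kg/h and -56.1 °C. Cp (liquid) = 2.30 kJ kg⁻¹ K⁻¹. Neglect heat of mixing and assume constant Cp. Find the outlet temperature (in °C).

T_out = -4.88 °C

Adiabatic, steady state ⇒ Σ ṁᵢCp,ᵢ(T_out − Tᵢ) = 0
Σ ṁᵢCp,ᵢTᵢ = 1820×2.30×-40.3 + 1670×2.30×45.9 + 397×2.30×-56.1 = -43619
Σ ṁᵢCp,ᵢ = 1820×2.30 + 1670×2.30 + 397×2.30 = 8940.1
T_out = -43619 / 8940.1 = -4.879 °C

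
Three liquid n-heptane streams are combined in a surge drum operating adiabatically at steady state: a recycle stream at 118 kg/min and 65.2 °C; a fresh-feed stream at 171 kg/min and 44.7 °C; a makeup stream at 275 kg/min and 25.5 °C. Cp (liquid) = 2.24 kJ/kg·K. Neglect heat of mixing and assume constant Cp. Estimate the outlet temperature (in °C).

T_out = 39.6 °C

No heat crosses the boundary, so H_out = H_in.
T_out = Σ ṁᵢCp,ᵢTᵢ / Σ ṁᵢCp,ᵢ
      = 50064 / 1263.4 = 39.627 °C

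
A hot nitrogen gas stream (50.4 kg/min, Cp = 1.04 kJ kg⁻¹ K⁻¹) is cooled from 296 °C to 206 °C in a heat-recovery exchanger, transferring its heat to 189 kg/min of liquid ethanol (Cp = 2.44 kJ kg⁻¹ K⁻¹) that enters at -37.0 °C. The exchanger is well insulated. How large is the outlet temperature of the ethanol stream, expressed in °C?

T_c,out = -26.8 °C

Heat released by hot stream: Q = 50.4 × 1.04 × (296 − 206) = 4717.4 kJ/min
Energy balance on cold side (adiabatic exchanger): Q = ṁ_c·Cp_c·(T_c,out − T_c,in)
T_c,out = -37.0 + 4717.4/(189 × 2.44) = -26.77 °C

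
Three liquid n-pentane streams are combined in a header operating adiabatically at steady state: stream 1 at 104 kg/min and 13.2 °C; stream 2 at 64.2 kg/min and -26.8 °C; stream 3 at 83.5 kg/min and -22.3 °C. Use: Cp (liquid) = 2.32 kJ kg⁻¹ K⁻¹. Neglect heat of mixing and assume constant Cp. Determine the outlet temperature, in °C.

T_out = -8.78 °C

Adiabatic, steady state ⇒ Σ ṁᵢCp,ᵢ(T_out − Tᵢ) = 0
T_out = Σ ṁᵢCp,ᵢTᵢ / Σ ṁᵢCp,ᵢ
      = -5126.8 / 583.94 = -8.7795 °C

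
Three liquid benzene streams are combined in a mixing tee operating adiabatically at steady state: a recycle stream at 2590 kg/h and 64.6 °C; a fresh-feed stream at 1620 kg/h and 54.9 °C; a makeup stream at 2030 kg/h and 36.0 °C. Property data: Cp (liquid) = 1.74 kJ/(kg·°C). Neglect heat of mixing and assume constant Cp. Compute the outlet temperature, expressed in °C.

T_out = 52.8 °C

Energy balance with Q = 0: Σ ṁᵢCp,ᵢ(T_out − Tᵢ) = 0
T_out = Σ ṁᵢCp,ᵢTᵢ / Σ ṁᵢCp,ᵢ
      = 573040 / 10858 = 52.778 °C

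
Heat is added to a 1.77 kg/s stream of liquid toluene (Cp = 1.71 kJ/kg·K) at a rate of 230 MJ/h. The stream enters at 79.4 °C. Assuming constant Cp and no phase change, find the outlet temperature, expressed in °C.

Q = 230 MJ/h = 63.889 kJ/s
ΔT = Q/(ṁ·Cp) = 63.889/(1.77×1.71) = 21.108 K
T_out = 79.4 + 21.108 = 100.51 °C

T_out = 101 °C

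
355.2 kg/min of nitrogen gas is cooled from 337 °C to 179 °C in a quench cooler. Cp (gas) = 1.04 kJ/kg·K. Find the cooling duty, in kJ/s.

Q_c = 973 kJ/s

Q = ṁ·Cp·ΔT = 355.2 × 1.04 × (179 − 337) = -58366 kJ/min
Converting: 58366 / 60 s = 972.77 kW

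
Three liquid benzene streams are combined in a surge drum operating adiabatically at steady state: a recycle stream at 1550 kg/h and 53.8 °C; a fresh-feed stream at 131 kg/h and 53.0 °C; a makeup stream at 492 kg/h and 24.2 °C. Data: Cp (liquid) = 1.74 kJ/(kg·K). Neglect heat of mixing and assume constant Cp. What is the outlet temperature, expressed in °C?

No heat crosses the boundary, so H_out = H_in.
T_out = Σ ṁᵢCp,ᵢTᵢ / Σ ṁᵢCp,ᵢ
      = 177900 / 3781 = 47.05 °C

T_out = 47.0 °C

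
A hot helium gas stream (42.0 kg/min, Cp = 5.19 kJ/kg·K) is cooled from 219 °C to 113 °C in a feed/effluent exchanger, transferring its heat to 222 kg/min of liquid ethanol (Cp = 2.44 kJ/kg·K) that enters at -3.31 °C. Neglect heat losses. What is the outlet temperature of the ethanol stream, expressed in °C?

T_c,out = 39.3 °C

Heat released by hot stream: Q = 42.0 × 5.19 × (219 − 113) = 23106 kJ/min
Energy balance on cold side (adiabatic exchanger): Q = ṁ_c·Cp_c·(T_c,out − T_c,in)
T_c,out = -3.31 + 23106/(222 × 2.44) = 39.346 °C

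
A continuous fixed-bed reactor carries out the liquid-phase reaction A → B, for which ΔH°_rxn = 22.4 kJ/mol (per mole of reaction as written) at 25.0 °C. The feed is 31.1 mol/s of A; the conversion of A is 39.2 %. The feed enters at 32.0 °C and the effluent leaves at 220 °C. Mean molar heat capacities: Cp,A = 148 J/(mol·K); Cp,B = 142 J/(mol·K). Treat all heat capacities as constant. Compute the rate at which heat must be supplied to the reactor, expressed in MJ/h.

Q_in = 4050 MJ/h

Extent of reaction ξ = 0.392 × 31.1 = 12.191 mol/s
Reaction term: ξ·ΔH°_rxn = 12.191 × 22.4 = 273.08 kJ/s
Sensible, feed 32.0→25 °C: -32.22 kJ/s
Outlet flows (mol/s): A 18.909, B 12.191
Sensible, products 25→220 °C: 883.28 kJ/s
Q = ΔH = 1124.1 kJ/s = 1124.1 kW
Heat supplied = 4046.9 MJ/h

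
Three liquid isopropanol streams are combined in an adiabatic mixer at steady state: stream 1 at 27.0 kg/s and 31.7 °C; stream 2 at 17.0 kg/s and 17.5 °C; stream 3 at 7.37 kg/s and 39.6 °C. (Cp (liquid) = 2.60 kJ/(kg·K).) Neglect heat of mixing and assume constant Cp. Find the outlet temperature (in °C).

T_out = 28.1 °C

No heat crosses the boundary, so H_out = H_in.
Σ ṁᵢCp,ᵢTᵢ = 27.0×2.60×31.7 + 17.0×2.60×17.5 + 7.37×2.60×39.6 = 3757.7
Σ ṁᵢCp,ᵢ = 27.0×2.60 + 17.0×2.60 + 7.37×2.60 = 133.56
T_out = 3757.7 / 133.56 = 28.134 °C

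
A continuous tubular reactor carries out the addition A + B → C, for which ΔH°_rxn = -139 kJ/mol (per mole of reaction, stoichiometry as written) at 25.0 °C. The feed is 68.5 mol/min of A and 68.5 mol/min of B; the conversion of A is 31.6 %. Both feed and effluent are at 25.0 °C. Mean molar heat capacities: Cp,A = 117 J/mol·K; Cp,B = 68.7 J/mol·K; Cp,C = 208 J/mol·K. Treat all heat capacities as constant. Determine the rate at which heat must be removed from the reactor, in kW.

Extent of reaction ξ = 0.316 × 68.5 = 21.646 mol/min
Reaction term: ξ·ΔH°_rxn = 21.646 × -139 = -3008.8 kJ/min
Q = ΔH = -3008.8 kJ/min = -50.147 kW
Heat removed = 50.147 kW

Q_out = 50.1 kW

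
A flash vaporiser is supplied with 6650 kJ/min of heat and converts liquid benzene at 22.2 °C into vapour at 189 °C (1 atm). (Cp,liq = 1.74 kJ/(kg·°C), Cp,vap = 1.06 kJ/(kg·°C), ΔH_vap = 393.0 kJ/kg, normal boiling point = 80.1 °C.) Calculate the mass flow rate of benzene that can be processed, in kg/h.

Δh = 1.74×(80.1−22.2) + 393.0 + 1.06×(189−80.1) = 609.18 kJ/kg
Q = 6650 kJ/min = 110.83 kJ/s = 399000 kJ/h
ṁ = Q/Δh = 399000 / 609.18 = 654.98 kg/h

ṁ = 655 kg/h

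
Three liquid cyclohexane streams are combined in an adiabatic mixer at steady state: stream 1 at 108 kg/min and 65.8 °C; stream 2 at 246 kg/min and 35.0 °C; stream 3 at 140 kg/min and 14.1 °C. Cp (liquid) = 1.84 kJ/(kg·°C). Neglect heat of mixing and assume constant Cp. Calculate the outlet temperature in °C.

T_out = 35.8 °C

Adiabatic, steady state ⇒ Σ ṁᵢCp,ᵢ(T_out − Tᵢ) = 0
T_out = Σ ṁᵢCp,ᵢTᵢ / Σ ṁᵢCp,ᵢ
      = 32550 / 908.96 = 35.811 °C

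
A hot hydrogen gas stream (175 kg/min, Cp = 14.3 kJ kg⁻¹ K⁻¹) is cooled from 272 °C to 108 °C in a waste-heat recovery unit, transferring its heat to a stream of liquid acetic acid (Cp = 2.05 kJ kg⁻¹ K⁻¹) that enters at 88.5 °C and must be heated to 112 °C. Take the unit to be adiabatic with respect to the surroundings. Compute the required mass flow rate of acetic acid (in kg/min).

Heat released by hot stream: Q = 175 × 14.3 × (272 − 108) = 410410 kJ/min
Energy balance on cold side (adiabatic exchanger): Q = ṁ_c·Cp_c·(T_c,out − T_c,in)
ṁ_c = 410410 / [2.05 × (112 − 88.5)] = 8519.1 kg/min

ṁ_c = 8520 kg/min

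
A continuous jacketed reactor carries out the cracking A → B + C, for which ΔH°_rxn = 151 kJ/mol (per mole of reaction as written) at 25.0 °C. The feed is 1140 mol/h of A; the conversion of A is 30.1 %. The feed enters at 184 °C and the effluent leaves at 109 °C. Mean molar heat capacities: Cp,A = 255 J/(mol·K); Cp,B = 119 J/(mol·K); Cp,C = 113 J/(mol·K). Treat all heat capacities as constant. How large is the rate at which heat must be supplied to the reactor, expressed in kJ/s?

Extent of reaction ξ = 0.301 × 1140 = 343.14 mol/h
Reaction term: ξ·ΔH°_rxn = 343.14 × 151 = 51814 kJ/h
Sensible, feed 184→25 °C: -46221 kJ/h
Outlet flows (mol/h): A 796.86, B 343.14, C 343.14
Sensible, products 25→109 °C: 23756 kJ/h
Q = ΔH = 29349 kJ/h = 8.1524 kW
Heat supplied = 8.1524 kJ/s

Q_in = 8.15 kJ/s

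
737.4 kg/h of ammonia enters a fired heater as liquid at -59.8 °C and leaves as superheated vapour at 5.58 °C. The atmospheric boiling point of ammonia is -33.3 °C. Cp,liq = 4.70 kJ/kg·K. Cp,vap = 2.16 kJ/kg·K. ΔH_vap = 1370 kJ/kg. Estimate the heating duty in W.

liquid -59.8→-33.3 °C: 124.55 kJ/kg
vaporisation at -33.3 °C: 1370 kJ/kg
vapour -33.3→5.58 °C: 83.981 kJ/kg
Δh = 124.55 + 1370 + 83.981 = 1578.5 kJ/kg
Q = ṁ·Δh = 737.4 kg/h × 1578.5 kJ/kg = 1.164e+06 kJ/h
|Q| = 323.34 kW = 323340 W

Q = 323000 W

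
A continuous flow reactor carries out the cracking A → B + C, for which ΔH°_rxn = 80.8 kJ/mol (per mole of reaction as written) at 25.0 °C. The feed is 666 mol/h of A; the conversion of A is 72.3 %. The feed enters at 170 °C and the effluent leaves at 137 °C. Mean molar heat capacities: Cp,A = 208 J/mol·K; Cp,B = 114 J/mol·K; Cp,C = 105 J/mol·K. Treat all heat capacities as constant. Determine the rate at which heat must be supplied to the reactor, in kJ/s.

Extent of reaction ξ = 0.723 × 666 = 481.52 mol/h
Reaction term: ξ·ΔH°_rxn = 481.52 × 80.8 = 38907 kJ/h
Sensible, feed 170→25 °C: -20087 kJ/h
Outlet flows (mol/h): A 184.48, B 481.52, C 481.52
Sensible, products 25→137 °C: 16108 kJ/h
Q = ΔH = 34928 kJ/h = 9.7024 kW
Heat supplied = 9.7024 kJ/s

Q_in = 9.70 kJ/s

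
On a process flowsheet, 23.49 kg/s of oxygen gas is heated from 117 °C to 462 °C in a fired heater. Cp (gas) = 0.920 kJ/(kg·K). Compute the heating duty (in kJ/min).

Q = ṁ·Cp·ΔT = 23.49 × 0.920 × (462 − 117) = 7455.7 kJ/s
Heating duty = 447340 kJ/min

Q = 447000 kJ/min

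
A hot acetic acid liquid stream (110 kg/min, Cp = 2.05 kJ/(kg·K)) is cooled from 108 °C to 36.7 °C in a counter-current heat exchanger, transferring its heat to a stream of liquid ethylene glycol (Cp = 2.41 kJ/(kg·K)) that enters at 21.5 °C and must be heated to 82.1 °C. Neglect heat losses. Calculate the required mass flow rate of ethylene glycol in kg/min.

Heat released by hot stream: Q = 110 × 2.05 × (108 − 36.7) = 16078 kJ/min
Energy balance on cold side (adiabatic exchanger): Q = ṁ_c·Cp_c·(T_c,out − T_c,in)
ṁ_c = 16078 / [2.41 × (82.1 − 21.5)] = 110.09 kg/min

ṁ_c = 110 kg/min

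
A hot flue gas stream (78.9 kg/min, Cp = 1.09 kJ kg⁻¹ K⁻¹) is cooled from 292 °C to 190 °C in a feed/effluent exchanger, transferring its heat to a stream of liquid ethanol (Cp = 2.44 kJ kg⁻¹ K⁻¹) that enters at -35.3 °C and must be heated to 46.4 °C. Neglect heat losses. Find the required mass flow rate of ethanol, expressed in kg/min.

ṁ_c = 44.0 kg/min

Heat released by hot stream: Q = 78.9 × 1.09 × (292 − 190) = 8772.1 kJ/min
Energy balance on cold side (adiabatic exchanger): Q = ṁ_c·Cp_c·(T_c,out − T_c,in)
ṁ_c = 8772.1 / [2.44 × (46.4 − -35.3)] = 44.004 kg/min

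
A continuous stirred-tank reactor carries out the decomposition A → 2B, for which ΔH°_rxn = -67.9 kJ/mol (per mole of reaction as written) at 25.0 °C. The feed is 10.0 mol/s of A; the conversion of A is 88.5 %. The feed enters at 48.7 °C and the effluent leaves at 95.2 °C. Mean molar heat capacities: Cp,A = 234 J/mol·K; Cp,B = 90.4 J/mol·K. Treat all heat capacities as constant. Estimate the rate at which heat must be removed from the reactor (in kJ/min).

Q_out = 31500 kJ/min

Extent of reaction ξ = 0.885 × 10.0 = 8.85 mol/s
Reaction term: ξ·ΔH°_rxn = 8.85 × -67.9 = -600.92 kJ/s
Sensible, feed 48.7→25 °C: -55.458 kJ/s
Outlet flows (mol/s): A 1.15, B 17.7
Sensible, products 25→95.2 °C: 131.22 kJ/s
Q = ΔH = -525.16 kJ/s = -525.16 kW
Heat removed = 31509 kJ/min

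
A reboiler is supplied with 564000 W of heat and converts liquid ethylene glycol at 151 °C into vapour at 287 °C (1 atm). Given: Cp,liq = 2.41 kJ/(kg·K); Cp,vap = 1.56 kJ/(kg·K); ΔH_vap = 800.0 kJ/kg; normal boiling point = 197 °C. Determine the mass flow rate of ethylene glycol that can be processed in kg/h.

ṁ = 1930 kg/h

Δh = 2.41×(197−151) + 800.0 + 1.56×(287−197) = 1051.3 kJ/kg
Q = 564000 W = 564 kJ/s = 2.0304e+06 kJ/h
ṁ = Q/Δh = 2.0304e+06 / 1051.3 = 1931.4 kg/h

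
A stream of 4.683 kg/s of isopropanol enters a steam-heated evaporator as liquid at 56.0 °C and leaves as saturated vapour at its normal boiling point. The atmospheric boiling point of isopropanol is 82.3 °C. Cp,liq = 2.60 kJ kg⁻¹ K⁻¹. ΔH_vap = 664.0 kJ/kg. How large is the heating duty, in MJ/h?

liquid 56.0→82.3 °C: 68.38 kJ/kg
vaporisation at 82.3 °C: 664 kJ/kg
Δh = 68.38 + 664 = 732.38 kJ/kg
Q = ṁ·Δh = 4.683 kg/s × 732.38 kJ/kg = 3429.7 kJ/s
|Q| = 3429.7 kW = 12347 MJ/h

Q = 12300 MJ/h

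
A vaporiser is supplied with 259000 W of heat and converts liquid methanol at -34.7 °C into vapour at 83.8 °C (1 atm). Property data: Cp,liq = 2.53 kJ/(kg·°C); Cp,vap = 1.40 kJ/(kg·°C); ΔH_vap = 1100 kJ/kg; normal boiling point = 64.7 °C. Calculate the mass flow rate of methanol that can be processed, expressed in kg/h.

Δh = 2.53×(64.7−-34.7) + 1100 + 1.40×(83.8−64.7) = 1378.2 kJ/kg
Q = 259000 W = 259 kJ/s = 932400 kJ/h
ṁ = Q/Δh = 932400 / 1378.2 = 676.52 kg/h

ṁ = 677 kg/h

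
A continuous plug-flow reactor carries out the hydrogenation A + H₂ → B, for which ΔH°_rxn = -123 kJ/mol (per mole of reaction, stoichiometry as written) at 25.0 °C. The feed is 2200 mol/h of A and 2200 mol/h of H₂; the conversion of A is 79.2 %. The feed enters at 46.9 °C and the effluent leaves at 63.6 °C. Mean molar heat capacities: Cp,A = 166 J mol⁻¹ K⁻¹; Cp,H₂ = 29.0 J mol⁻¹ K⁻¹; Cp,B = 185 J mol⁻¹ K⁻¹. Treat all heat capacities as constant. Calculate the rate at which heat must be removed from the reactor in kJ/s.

Q_out = 57.7 kJ/s

Extent of reaction ξ = 0.792 × 2200 = 1742.4 mol/h
Reaction term: ξ·ΔH°_rxn = 1742.4 × -123 = -214320 kJ/h
Sensible, feed 46.9→25 °C: -9395.1 kJ/h
Outlet flows (mol/h): A 457.6, H₂ 457.6, B 1742.4
Sensible, products 25→63.6 °C: 15887 kJ/h
Q = ΔH = -207820 kJ/h = -57.729 kW
Heat removed = 57.729 kJ/s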